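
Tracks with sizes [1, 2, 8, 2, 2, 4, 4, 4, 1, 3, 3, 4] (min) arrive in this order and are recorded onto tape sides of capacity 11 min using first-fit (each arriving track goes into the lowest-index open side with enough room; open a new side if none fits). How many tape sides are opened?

4

  1 → side 1 (new)  [load 1/11]
  2 → side 1  [load 3/11]
  8 → side 1  [load 11/11]
  2 → side 2 (new)  [load 2/11]
  2 → side 2  [load 4/11]
  4 → side 2  [load 8/11]
  4 → side 3 (new)  [load 4/11]
  4 → side 3  [load 8/11]
  1 → side 2  [load 9/11]
  3 → side 3  [load 11/11]
  3 → side 4 (new)  [load 3/11]
  4 → side 4  [load 7/11]
4 tape sides opened.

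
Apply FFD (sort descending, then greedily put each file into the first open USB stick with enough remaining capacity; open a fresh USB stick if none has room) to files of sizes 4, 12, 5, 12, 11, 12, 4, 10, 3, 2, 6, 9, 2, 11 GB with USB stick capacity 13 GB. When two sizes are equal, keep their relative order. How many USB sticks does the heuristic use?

9

Sorted descending: 12, 12, 12, 11, 11, 10, 9, 6, 5, 4, 4, 3, 2, 2.
  12 → USB stick 1 (new)  [load 12/13]
  12 → USB stick 2 (new)  [load 12/13]
  12 → USB stick 3 (new)  [load 12/13]
  11 → USB stick 4 (new)  [load 11/13]
  11 → USB stick 5 (new)  [load 11/13]
  10 → USB stick 6 (new)  [load 10/13]
  9 → USB stick 7 (new)  [load 9/13]
  6 → USB stick 8 (new)  [load 6/13]
  5 → USB stick 8  [load 11/13]
  4 → USB stick 7  [load 13/13]
  4 → USB stick 9 (new)  [load 4/13]
  3 → USB stick 6  [load 13/13]
  2 → USB stick 4  [load 13/13]
  2 → USB stick 5  [load 13/13]
9 USB sticks opened.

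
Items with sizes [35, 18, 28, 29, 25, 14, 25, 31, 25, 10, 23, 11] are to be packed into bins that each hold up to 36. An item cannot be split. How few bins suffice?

Total = 35 + 31 + 29 + 28 + 25 + 25 + 25 + 23 + 18 + 14 + 11 + 10 = 274.
Lower bound: ⌈274/36⌉ = 8 bins.
A packing using 9 bins:
  bin 1: 35 = 35
  bin 2: 31 = 31
  bin 3: 29 = 29
  bin 4: 28 = 28
  bin 5: 25 + 11 = 36
  bin 6: 25 + 10 = 35
  bin 7: 25 = 25
  bin 8: 23 = 23
  bin 9: 18 + 14 = 32
No arrangement into 8 bins stays within capacity, so 9 is optimal.

9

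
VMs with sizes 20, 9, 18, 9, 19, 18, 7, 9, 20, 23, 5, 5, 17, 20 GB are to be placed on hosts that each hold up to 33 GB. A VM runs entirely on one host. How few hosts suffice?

Total = 23 + 20 + 20 + 20 + 19 + 18 + 18 + 17 + 9 + 9 + 9 + 7 + 5 + 5 = 199 GB.
Lower bound: ⌈199/33⌉ = 7 hosts.
Also, 8 VMs each exceed 33/2 GB, and no two of those can share a host, so at least 8 hosts are needed.
A packing using 8 hosts:
  host 1: 23 + 9 = 32
  host 2: 20 + 9 = 29
  host 3: 20 + 9 = 29
  host 4: 20 + 7 + 5 = 32
  host 5: 19 + 5 = 24
  host 6: 18 = 18
  host 7: 18 = 18
  host 8: 17 = 17
This matches the lower bound, so 8 is optimal.

8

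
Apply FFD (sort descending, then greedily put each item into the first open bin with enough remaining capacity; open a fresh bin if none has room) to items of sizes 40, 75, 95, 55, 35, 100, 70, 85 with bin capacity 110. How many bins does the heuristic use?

Sorted descending: 100, 95, 85, 75, 70, 55, 40, 35.
  100 → bin 1 (new)  [load 100/110]
  95 → bin 2 (new)  [load 95/110]
  85 → bin 3 (new)  [load 85/110]
  75 → bin 4 (new)  [load 75/110]
  70 → bin 5 (new)  [load 70/110]
  55 → bin 6 (new)  [load 55/110]
  40 → bin 5  [load 110/110]
  35 → bin 4  [load 110/110]
6 bins opened.

6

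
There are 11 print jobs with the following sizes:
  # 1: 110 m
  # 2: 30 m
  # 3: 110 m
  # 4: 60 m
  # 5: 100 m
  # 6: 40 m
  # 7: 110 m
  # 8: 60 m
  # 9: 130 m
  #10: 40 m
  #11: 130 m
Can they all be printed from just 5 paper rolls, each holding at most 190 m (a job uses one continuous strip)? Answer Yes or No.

No

Total = 920 m; ⌈920/190⌉ = 5.
6 print jobs each exceed half the capacity and cannot share a roll, forcing at least 6 paper rolls.
At least 6 paper rolls are required, but only 5 are allowed.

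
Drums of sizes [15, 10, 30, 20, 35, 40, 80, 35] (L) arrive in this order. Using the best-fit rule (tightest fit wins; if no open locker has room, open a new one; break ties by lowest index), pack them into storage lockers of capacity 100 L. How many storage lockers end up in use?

4

  15 → locker 1 (new)  [load 15/100]
  10 → locker 1  [load 25/100]
  30 → locker 1  [load 55/100]
  20 → locker 1  [load 75/100]
  35 → locker 2 (new)  [load 35/100]
  40 → locker 2  [load 75/100]
  80 → locker 3 (new)  [load 80/100]
  35 → locker 4 (new)  [load 35/100]
4 storage lockers opened.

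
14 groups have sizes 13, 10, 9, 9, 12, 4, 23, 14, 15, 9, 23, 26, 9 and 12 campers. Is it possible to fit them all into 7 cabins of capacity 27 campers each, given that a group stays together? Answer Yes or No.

No

Total = 188 campers; ⌈188/27⌉ = 7.
The bound of 7 does not rule out 7, but exhaustive search shows no assignment into 7 cabins of capacity 27 campers exists — the minimum is 8.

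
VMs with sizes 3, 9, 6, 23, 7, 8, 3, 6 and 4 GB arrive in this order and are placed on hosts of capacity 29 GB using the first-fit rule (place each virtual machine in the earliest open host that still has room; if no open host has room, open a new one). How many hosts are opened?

3

  3 → host 1 (new)  [load 3/29]
  9 → host 1  [load 12/29]
  6 → host 1  [load 18/29]
  23 → host 2 (new)  [load 23/29]
  7 → host 1  [load 25/29]
  8 → host 3 (new)  [load 8/29]
  3 → host 1  [load 28/29]
  6 → host 2  [load 29/29]
  4 → host 3  [load 12/29]
3 hosts opened.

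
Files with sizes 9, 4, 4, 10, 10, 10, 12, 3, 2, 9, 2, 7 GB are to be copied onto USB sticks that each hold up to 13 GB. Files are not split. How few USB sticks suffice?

7

Total = 12 + 10 + 10 + 10 + 9 + 9 + 7 + 4 + 4 + 3 + 2 + 2 = 82 GB.
Lower bound: ⌈82/13⌉ = 7 USB sticks.
A packing using 7 USB sticks:
  USB stick 1: 12 = 12
  USB stick 2: 10 + 3 = 13
  USB stick 3: 10 + 2 = 12
  USB stick 4: 10 + 2 = 12
  USB stick 5: 9 + 4 = 13
  USB stick 6: 9 + 4 = 13
  USB stick 7: 7 = 7
This matches the lower bound, so 7 is optimal.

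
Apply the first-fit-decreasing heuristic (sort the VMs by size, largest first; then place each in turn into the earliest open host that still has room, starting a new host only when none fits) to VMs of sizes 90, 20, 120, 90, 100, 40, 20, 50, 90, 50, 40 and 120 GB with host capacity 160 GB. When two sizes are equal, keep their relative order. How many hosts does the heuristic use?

6

Sorted descending: 120, 120, 100, 90, 90, 90, 50, 50, 40, 40, 20, 20.
  120 → host 1 (new)  [load 120/160]
  120 → host 2 (new)  [load 120/160]
  100 → host 3 (new)  [load 100/160]
  90 → host 4 (new)  [load 90/160]
  90 → host 5 (new)  [load 90/160]
  90 → host 6 (new)  [load 90/160]
  50 → host 3  [load 150/160]
  50 → host 4  [load 140/160]
  40 → host 1  [load 160/160]
  40 → host 2  [load 160/160]
  20 → host 4  [load 160/160]
  20 → host 5  [load 110/160]
6 hosts opened.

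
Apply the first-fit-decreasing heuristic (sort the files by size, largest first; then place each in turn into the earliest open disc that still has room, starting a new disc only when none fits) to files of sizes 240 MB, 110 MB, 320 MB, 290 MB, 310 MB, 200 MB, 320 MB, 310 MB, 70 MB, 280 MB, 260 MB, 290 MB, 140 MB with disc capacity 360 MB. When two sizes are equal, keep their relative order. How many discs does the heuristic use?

Sorted descending: 320, 320, 310, 310, 290, 290, 280, 260, 240, 200, 140, 110, 70.
  320 → disc 1 (new)  [load 320/360]
  320 → disc 2 (new)  [load 320/360]
  310 → disc 3 (new)  [load 310/360]
  310 → disc 4 (new)  [load 310/360]
  290 → disc 5 (new)  [load 290/360]
  290 → disc 6 (new)  [load 290/360]
  280 → disc 7 (new)  [load 280/360]
  260 → disc 8 (new)  [load 260/360]
  240 → disc 9 (new)  [load 240/360]
  200 → disc 10 (new)  [load 200/360]
  140 → disc 10  [load 340/360]
  110 → disc 9  [load 350/360]
  70 → disc 5  [load 360/360]
10 discs opened.

10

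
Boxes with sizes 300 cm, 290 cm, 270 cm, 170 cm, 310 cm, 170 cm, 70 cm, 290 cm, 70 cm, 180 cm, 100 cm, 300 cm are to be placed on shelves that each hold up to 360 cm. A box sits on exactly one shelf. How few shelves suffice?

8

Total = 310 + 300 + 300 + 290 + 290 + 270 + 180 + 170 + 170 + 100 + 70 + 70 = 2520 cm.
Lower bound: ⌈2520/360⌉ = 7 shelves.
A packing using 8 shelves:
  shelf 1: 310 = 310
  shelf 2: 300 = 300
  shelf 3: 300 = 300
  shelf 4: 290 + 70 = 360
  shelf 5: 290 + 70 = 360
  shelf 6: 270 = 270
  shelf 7: 180 + 170 = 350
  shelf 8: 170 + 100 = 270
No arrangement into 7 shelves stays within capacity, so 8 is optimal.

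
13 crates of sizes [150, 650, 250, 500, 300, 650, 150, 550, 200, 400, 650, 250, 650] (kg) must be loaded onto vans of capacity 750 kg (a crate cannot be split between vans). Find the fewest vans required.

Total = 650 + 650 + 650 + 650 + 550 + 500 + 400 + 300 + 250 + 250 + 200 + 150 + 150 = 5350 kg.
Lower bound: ⌈5350/750⌉ = 8 vans.
A packing using 8 vans:
  van 1: 650 = 650
  van 2: 650 = 650
  van 3: 650 = 650
  van 4: 650 = 650
  van 5: 550 + 200 = 750
  van 6: 500 + 250 = 750
  van 7: 400 + 300 = 700
  van 8: 250 + 150 + 150 = 550
This matches the lower bound, so 8 is optimal.

8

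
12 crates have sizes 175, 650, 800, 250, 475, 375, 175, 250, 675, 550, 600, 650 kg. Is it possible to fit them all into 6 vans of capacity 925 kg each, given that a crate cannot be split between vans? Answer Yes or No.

No

Total = 5625 kg; ⌈5625/925⌉ = 7.
At least 7 vans are required, but only 6 are allowed.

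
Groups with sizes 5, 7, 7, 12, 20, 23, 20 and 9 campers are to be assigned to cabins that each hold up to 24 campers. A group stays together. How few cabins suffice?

Total = 23 + 20 + 20 + 12 + 9 + 7 + 7 + 5 = 103 campers.
Lower bound: ⌈103/24⌉ = 5 cabins.
A packing using 5 cabins:
  cabin 1: 23 = 23
  cabin 2: 20 = 20
  cabin 3: 20 = 20
  cabin 4: 12 + 9 = 21
  cabin 5: 7 + 7 + 5 = 19
This matches the lower bound, so 5 is optimal.

5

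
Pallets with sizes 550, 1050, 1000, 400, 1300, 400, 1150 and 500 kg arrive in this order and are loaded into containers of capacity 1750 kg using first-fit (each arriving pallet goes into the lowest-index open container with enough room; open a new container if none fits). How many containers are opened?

  550 → container 1 (new)  [load 550/1750]
  1050 → container 1  [load 1600/1750]
  1000 → container 2 (new)  [load 1000/1750]
  400 → container 2  [load 1400/1750]
  1300 → container 3 (new)  [load 1300/1750]
  400 → container 3  [load 1700/1750]
  1150 → container 4 (new)  [load 1150/1750]
  500 → container 4  [load 1650/1750]
4 containers opened.

4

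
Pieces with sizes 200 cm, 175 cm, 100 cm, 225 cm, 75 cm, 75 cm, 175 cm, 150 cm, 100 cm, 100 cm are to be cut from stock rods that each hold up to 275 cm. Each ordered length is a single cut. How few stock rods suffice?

6

Total = 225 + 200 + 175 + 175 + 150 + 100 + 100 + 100 + 75 + 75 = 1375 cm.
Lower bound: ⌈1375/275⌉ = 5 stock rods.
A packing using 6 stock rods:
  stock rod 1: 225 = 225
  stock rod 2: 200 + 75 = 275
  stock rod 3: 175 + 100 = 275
  stock rod 4: 175 + 100 = 275
  stock rod 5: 150 + 100 = 250
  stock rod 6: 75 = 75
No arrangement into 5 stock rods stays within capacity, so 6 is optimal.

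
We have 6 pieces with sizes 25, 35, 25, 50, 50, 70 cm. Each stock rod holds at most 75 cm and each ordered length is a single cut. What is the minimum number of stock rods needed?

4

Total = 70 + 50 + 50 + 35 + 25 + 25 = 255 cm.
Lower bound: ⌈255/75⌉ = 4 stock rods.
A packing using 4 stock rods:
  stock rod 1: 70 = 70
  stock rod 2: 50 + 25 = 75
  stock rod 3: 50 + 25 = 75
  stock rod 4: 35 = 35
This matches the lower bound, so 4 is optimal.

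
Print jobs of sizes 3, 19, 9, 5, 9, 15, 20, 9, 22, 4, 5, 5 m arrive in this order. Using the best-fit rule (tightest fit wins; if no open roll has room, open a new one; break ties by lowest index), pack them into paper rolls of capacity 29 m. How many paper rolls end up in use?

5

  3 → roll 1 (new)  [load 3/29]
  19 → roll 1  [load 22/29]
  9 → roll 2 (new)  [load 9/29]
  5 → roll 1  [load 27/29]
  9 → roll 2  [load 18/29]
  15 → roll 3 (new)  [load 15/29]
  20 → roll 4 (new)  [load 20/29]
  9 → roll 4  [load 29/29]
  22 → roll 5 (new)  [load 22/29]
  4 → roll 5  [load 26/29]
  5 → roll 2  [load 23/29]
  5 → roll 2  [load 28/29]
5 paper rolls opened.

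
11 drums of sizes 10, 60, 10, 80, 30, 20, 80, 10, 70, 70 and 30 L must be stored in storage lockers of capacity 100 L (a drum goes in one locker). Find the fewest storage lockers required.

Total = 80 + 80 + 70 + 70 + 60 + 30 + 30 + 20 + 10 + 10 + 10 = 470 L.
Lower bound: ⌈470/100⌉ = 5 storage lockers.
A packing using 5 storage lockers:
  locker 1: 80 + 20 = 100
  locker 2: 80 + 10 + 10 = 100
  locker 3: 70 + 30 = 100
  locker 4: 70 + 30 = 100
  locker 5: 60 + 10 = 70
This matches the lower bound, so 5 is optimal.

5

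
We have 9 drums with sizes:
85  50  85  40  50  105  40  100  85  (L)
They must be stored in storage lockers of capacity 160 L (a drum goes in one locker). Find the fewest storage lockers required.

Total = 105 + 100 + 85 + 85 + 85 + 50 + 50 + 40 + 40 = 640 L.
Lower bound: ⌈640/160⌉ = 4 storage lockers.
Also, 5 drums each exceed 80 L, and no two of those can share a locker, so at least 5 storage lockers are needed.
A packing using 5 storage lockers:
  locker 1: 105 + 50 = 155
  locker 2: 100 + 50 = 150
  locker 3: 85 + 40 = 125
  locker 4: 85 + 40 = 125
  locker 5: 85 = 85
This matches the lower bound, so 5 is optimal.

5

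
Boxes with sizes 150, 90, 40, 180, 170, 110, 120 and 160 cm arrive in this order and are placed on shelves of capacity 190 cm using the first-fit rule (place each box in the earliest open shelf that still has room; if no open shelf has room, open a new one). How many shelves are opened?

7

  150 → shelf 1 (new)  [load 150/190]
  90 → shelf 2 (new)  [load 90/190]
  40 → shelf 1  [load 190/190]
  180 → shelf 3 (new)  [load 180/190]
  170 → shelf 4 (new)  [load 170/190]
  110 → shelf 5 (new)  [load 110/190]
  120 → shelf 6 (new)  [load 120/190]
  160 → shelf 7 (new)  [load 160/190]
7 shelves opened.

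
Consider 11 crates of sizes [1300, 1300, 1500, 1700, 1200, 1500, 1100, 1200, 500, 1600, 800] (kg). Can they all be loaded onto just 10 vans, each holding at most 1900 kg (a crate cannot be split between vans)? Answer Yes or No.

A valid assignment using 9 vans:
  van 1: 1700 = 1700
  van 2: 1600 = 1600
  van 3: 1500 = 1500
  van 4: 1500 = 1500
  van 5: 1300 + 500 = 1800
  van 6: 1300 = 1300
  van 7: 1200 = 1200
  van 8: 1200 = 1200
  van 9: 1100 + 800 = 1900
That uses only 9 ≤ 10, so 10 vans are enough.

Yes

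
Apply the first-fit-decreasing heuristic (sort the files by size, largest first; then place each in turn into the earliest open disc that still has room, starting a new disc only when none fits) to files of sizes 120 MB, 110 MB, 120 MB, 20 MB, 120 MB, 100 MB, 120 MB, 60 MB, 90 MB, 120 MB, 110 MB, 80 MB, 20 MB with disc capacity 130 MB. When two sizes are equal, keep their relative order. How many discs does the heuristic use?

11

Sorted descending: 120, 120, 120, 120, 120, 110, 110, 100, 90, 80, 60, 20, 20.
  120 → disc 1 (new)  [load 120/130]
  120 → disc 2 (new)  [load 120/130]
  120 → disc 3 (new)  [load 120/130]
  120 → disc 4 (new)  [load 120/130]
  120 → disc 5 (new)  [load 120/130]
  110 → disc 6 (new)  [load 110/130]
  110 → disc 7 (new)  [load 110/130]
  100 → disc 8 (new)  [load 100/130]
  90 → disc 9 (new)  [load 90/130]
  80 → disc 10 (new)  [load 80/130]
  60 → disc 11 (new)  [load 60/130]
  20 → disc 6  [load 130/130]
  20 → disc 7  [load 130/130]
11 discs opened.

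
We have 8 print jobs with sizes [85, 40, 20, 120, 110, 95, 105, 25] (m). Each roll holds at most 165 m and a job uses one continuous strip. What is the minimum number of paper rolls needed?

Total = 120 + 110 + 105 + 95 + 85 + 40 + 25 + 20 = 600 m.
Lower bound: ⌈600/165⌉ = 4 paper rolls.
Also, 5 print jobs each exceed 165/2 m, and no two of those can share a roll, so at least 5 paper rolls are needed.
A packing using 5 paper rolls:
  roll 1: 120 + 40 = 160
  roll 2: 110 + 25 + 20 = 155
  roll 3: 105 = 105
  roll 4: 95 = 95
  roll 5: 85 = 85
This matches the lower bound, so 5 is optimal.

5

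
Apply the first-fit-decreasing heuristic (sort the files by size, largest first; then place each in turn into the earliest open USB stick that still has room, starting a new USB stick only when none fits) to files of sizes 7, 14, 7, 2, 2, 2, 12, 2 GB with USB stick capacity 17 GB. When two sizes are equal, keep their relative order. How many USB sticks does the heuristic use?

3

Sorted descending: 14, 12, 7, 7, 2, 2, 2, 2.
  14 → USB stick 1 (new)  [load 14/17]
  12 → USB stick 2 (new)  [load 12/17]
  7 → USB stick 3 (new)  [load 7/17]
  7 → USB stick 3  [load 14/17]
  2 → USB stick 1  [load 16/17]
  2 → USB stick 2  [load 14/17]
  2 → USB stick 2  [load 16/17]
  2 → USB stick 3  [load 16/17]
3 USB sticks opened.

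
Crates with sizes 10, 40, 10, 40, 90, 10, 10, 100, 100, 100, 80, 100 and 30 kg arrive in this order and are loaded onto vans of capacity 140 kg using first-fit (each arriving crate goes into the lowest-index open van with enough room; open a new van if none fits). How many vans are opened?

  10 → van 1 (new)  [load 10/140]
  40 → van 1  [load 50/140]
  10 → van 1  [load 60/140]
  40 → van 1  [load 100/140]
  90 → van 2 (new)  [load 90/140]
  10 → van 1  [load 110/140]
  10 → van 1  [load 120/140]
  100 → van 3 (new)  [load 100/140]
  100 → van 4 (new)  [load 100/140]
  100 → van 5 (new)  [load 100/140]
  80 → van 6 (new)  [load 80/140]
  100 → van 7 (new)  [load 100/140]
  30 → van 2  [load 120/140]
7 vans opened.

7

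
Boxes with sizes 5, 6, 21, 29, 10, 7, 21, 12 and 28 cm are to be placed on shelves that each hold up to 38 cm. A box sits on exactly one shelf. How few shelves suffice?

4

Total = 29 + 28 + 21 + 21 + 12 + 10 + 7 + 6 + 5 = 139 cm.
Lower bound: ⌈139/38⌉ = 4 shelves.
A packing using 4 shelves:
  shelf 1: 29 + 7 = 36
  shelf 2: 28 + 10 = 38
  shelf 3: 21 + 12 + 5 = 38
  shelf 4: 21 + 6 = 27
This matches the lower bound, so 4 is optimal.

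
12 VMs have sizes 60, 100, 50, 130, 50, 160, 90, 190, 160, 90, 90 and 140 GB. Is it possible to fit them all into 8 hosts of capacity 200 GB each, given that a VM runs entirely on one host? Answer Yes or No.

Yes

A valid assignment using 8 hosts:
  host 1: 190 = 190
  host 2: 160 = 160
  host 3: 160 = 160
  host 4: 140 + 60 = 200
  host 5: 130 + 50 = 180
  host 6: 100 + 90 = 190
  host 7: 90 + 90 = 180
  host 8: 50 = 50
Every load is within 200 GB, so 8 hosts suffice.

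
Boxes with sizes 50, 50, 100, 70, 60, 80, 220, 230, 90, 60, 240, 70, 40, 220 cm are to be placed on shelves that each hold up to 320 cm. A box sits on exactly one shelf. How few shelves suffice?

5

Total = 240 + 230 + 220 + 220 + 100 + 90 + 80 + 70 + 70 + 60 + 60 + 50 + 50 + 40 = 1580 cm.
Lower bound: ⌈1580/320⌉ = 5 shelves.
A packing using 5 shelves:
  shelf 1: 240 + 80 = 320
  shelf 2: 230 + 90 = 320
  shelf 3: 220 + 100 = 320
  shelf 4: 220 + 60 + 40 = 320
  shelf 5: 70 + 70 + 60 + 50 + 50 = 300
This matches the lower bound, so 5 is optimal.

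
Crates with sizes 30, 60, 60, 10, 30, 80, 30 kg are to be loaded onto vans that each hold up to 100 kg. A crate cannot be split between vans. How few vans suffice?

Total = 80 + 60 + 60 + 30 + 30 + 30 + 10 = 300 kg.
Lower bound: ⌈300/100⌉ = 3 vans.
A packing using 4 vans:
  van 1: 80 + 10 = 90
  van 2: 60 + 30 = 90
  van 3: 60 + 30 = 90
  van 4: 30 = 30
No arrangement into 3 vans stays within capacity, so 4 is optimal.

4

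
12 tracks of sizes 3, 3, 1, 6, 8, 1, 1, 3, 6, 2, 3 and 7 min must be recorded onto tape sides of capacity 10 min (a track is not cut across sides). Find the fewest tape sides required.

Total = 8 + 7 + 6 + 6 + 3 + 3 + 3 + 3 + 2 + 1 + 1 + 1 = 44 min.
Lower bound: ⌈44/10⌉ = 5 tape sides.
A packing using 5 tape sides:
  side 1: 8 + 2 = 10
  side 2: 7 + 3 = 10
  side 3: 6 + 3 + 1 = 10
  side 4: 6 + 3 + 1 = 10
  side 5: 3 + 1 = 4
This matches the lower bound, so 5 is optimal.

5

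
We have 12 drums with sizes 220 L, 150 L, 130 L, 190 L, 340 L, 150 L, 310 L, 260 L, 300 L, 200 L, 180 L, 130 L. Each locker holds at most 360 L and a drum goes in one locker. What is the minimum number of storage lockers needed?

Total = 340 + 310 + 300 + 260 + 220 + 200 + 190 + 180 + 150 + 150 + 130 + 130 = 2560 L.
Lower bound: ⌈2560/360⌉ = 8 storage lockers.
A packing using 8 storage lockers:
  locker 1: 340 = 340
  locker 2: 310 = 310
  locker 3: 300 = 300
  locker 4: 260 = 260
  locker 5: 220 + 130 = 350
  locker 6: 200 + 150 = 350
  locker 7: 190 + 150 = 340
  locker 8: 180 + 130 = 310
This matches the lower bound, so 8 is optimal.

8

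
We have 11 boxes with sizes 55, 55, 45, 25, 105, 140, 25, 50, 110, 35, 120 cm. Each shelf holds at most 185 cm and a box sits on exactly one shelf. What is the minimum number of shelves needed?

Total = 140 + 120 + 110 + 105 + 55 + 55 + 50 + 45 + 35 + 25 + 25 = 765 cm.
Lower bound: ⌈765/185⌉ = 5 shelves.
A packing using 5 shelves:
  shelf 1: 140 + 45 = 185
  shelf 2: 120 + 55 = 175
  shelf 3: 110 + 55 = 165
  shelf 4: 105 + 50 + 25 = 180
  shelf 5: 35 + 25 = 60
This matches the lower bound, so 5 is optimal.

5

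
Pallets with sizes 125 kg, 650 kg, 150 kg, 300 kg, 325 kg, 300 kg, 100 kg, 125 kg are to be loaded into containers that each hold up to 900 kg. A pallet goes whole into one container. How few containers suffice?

Total = 650 + 325 + 300 + 300 + 150 + 125 + 125 + 100 = 2075 kg.
Lower bound: ⌈2075/900⌉ = 3 containers.
A packing using 3 containers:
  container 1: 650 + 150 + 100 = 900
  container 2: 325 + 300 + 125 + 125 = 875
  container 3: 300 = 300
This matches the lower bound, so 3 is optimal.

3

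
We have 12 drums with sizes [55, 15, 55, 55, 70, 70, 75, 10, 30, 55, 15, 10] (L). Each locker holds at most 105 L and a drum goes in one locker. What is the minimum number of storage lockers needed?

7

Total = 75 + 70 + 70 + 55 + 55 + 55 + 55 + 30 + 15 + 15 + 10 + 10 = 515 L.
Lower bound: ⌈515/105⌉ = 5 storage lockers.
Also, 7 drums each exceed 105/2 L, and no two of those can share a locker, so at least 7 storage lockers are needed.
A packing using 7 storage lockers:
  locker 1: 75 + 30 = 105
  locker 2: 70 + 15 + 15 = 100
  locker 3: 70 + 10 + 10 = 90
  locker 4: 55 = 55
  locker 5: 55 = 55
  locker 6: 55 = 55
  locker 7: 55 = 55
This matches the lower bound, so 7 is optimal.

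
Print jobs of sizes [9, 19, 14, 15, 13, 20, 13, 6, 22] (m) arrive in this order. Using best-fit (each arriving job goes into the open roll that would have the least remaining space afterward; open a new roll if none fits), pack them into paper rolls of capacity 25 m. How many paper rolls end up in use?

7

  9 → roll 1 (new)  [load 9/25]
  19 → roll 2 (new)  [load 19/25]
  14 → roll 1  [load 23/25]
  15 → roll 3 (new)  [load 15/25]
  13 → roll 4 (new)  [load 13/25]
  20 → roll 5 (new)  [load 20/25]
  13 → roll 6 (new)  [load 13/25]
  6 → roll 2  [load 25/25]
  22 → roll 7 (new)  [load 22/25]
7 paper rolls opened.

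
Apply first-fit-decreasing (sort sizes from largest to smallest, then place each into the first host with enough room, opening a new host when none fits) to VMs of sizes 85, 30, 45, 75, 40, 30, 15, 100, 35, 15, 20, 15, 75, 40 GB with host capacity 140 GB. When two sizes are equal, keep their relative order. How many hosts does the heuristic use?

5

Sorted descending: 100, 85, 75, 75, 45, 40, 40, 35, 30, 30, 20, 15, 15, 15.
  100 → host 1 (new)  [load 100/140]
  85 → host 2 (new)  [load 85/140]
  75 → host 3 (new)  [load 75/140]
  75 → host 4 (new)  [load 75/140]
  45 → host 2  [load 130/140]
  40 → host 1  [load 140/140]
  40 → host 3  [load 115/140]
  35 → host 4  [load 110/140]
  30 → host 4  [load 140/140]
  30 → host 5 (new)  [load 30/140]
  20 → host 3  [load 135/140]
  15 → host 5  [load 45/140]
  15 → host 5  [load 60/140]
  15 → host 5  [load 75/140]
5 hosts opened.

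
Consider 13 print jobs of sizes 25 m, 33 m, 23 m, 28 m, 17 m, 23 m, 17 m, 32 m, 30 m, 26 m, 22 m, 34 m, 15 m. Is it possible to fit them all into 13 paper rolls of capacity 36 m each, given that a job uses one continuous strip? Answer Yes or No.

A valid assignment using 12 paper rolls:
  roll 1: 34 = 34
  roll 2: 33 = 33
  roll 3: 32 = 32
  roll 4: 30 = 30
  roll 5: 28 = 28
  roll 6: 26 = 26
  roll 7: 25 = 25
  roll 8: 23 = 23
  roll 9: 23 = 23
  roll 10: 22 = 22
  roll 11: 17 + 17 = 34
  roll 12: 15 = 15
That uses only 12 ≤ 13, so 13 paper rolls are enough.

Yes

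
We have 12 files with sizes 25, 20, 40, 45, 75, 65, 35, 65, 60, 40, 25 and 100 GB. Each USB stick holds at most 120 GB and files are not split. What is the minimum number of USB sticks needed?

6

Total = 100 + 75 + 65 + 65 + 60 + 45 + 40 + 40 + 35 + 25 + 25 + 20 = 595 GB.
Lower bound: ⌈595/120⌉ = 5 USB sticks.
A packing using 6 USB sticks:
  USB stick 1: 100 + 20 = 120
  USB stick 2: 75 + 45 = 120
  USB stick 3: 65 + 40 = 105
  USB stick 4: 65 + 40 = 105
  USB stick 5: 60 + 35 + 25 = 120
  USB stick 6: 25 = 25
No arrangement into 5 USB sticks stays within capacity, so 6 is optimal.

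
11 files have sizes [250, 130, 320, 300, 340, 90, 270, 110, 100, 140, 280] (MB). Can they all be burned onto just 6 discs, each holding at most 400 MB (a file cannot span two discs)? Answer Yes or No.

Total = 2330 MB; ⌈2330/400⌉ = 6.
The bound of 6 does not rule out 6, but exhaustive search shows no assignment into 6 discs of capacity 400 MB exists — the minimum is 7.

No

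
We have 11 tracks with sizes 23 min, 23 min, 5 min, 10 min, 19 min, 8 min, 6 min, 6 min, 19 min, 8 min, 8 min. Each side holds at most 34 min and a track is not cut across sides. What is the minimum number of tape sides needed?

5

Total = 23 + 23 + 19 + 19 + 10 + 8 + 8 + 8 + 6 + 6 + 5 = 135 min.
Lower bound: ⌈135/34⌉ = 4 tape sides.
A packing using 5 tape sides:
  side 1: 23 + 10 = 33
  side 2: 23 + 8 = 31
  side 3: 19 + 8 + 6 = 33
  side 4: 19 + 8 + 6 = 33
  side 5: 5 = 5
No arrangement into 4 tape sides stays within capacity, so 5 is optimal.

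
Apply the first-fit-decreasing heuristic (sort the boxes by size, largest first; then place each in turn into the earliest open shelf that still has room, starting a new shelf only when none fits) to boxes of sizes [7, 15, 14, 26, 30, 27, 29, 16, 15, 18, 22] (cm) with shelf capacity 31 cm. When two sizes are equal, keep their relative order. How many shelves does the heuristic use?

8

Sorted descending: 30, 29, 27, 26, 22, 18, 16, 15, 15, 14, 7.
  30 → shelf 1 (new)  [load 30/31]
  29 → shelf 2 (new)  [load 29/31]
  27 → shelf 3 (new)  [load 27/31]
  26 → shelf 4 (new)  [load 26/31]
  22 → shelf 5 (new)  [load 22/31]
  18 → shelf 6 (new)  [load 18/31]
  16 → shelf 7 (new)  [load 16/31]
  15 → shelf 7  [load 31/31]
  15 → shelf 8 (new)  [load 15/31]
  14 → shelf 8  [load 29/31]
  7 → shelf 5  [load 29/31]
8 shelves opened.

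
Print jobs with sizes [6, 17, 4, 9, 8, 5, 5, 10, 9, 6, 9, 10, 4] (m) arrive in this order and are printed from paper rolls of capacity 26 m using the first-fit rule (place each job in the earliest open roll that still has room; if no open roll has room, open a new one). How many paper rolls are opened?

5

  6 → roll 1 (new)  [load 6/26]
  17 → roll 1  [load 23/26]
  4 → roll 2 (new)  [load 4/26]
  9 → roll 2  [load 13/26]
  8 → roll 2  [load 21/26]
  5 → roll 2  [load 26/26]
  5 → roll 3 (new)  [load 5/26]
  10 → roll 3  [load 15/26]
  9 → roll 3  [load 24/26]
  6 → roll 4 (new)  [load 6/26]
  9 → roll 4  [load 15/26]
  10 → roll 4  [load 25/26]
  4 → roll 5 (new)  [load 4/26]
5 paper rolls opened.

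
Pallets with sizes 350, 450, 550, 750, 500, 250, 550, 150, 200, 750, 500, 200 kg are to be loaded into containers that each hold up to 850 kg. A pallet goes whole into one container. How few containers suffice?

Total = 750 + 750 + 550 + 550 + 500 + 500 + 450 + 350 + 250 + 200 + 200 + 150 = 5200 kg.
Lower bound: ⌈5200/850⌉ = 7 containers.
A packing using 7 containers:
  container 1: 750 = 750
  container 2: 750 = 750
  container 3: 550 + 250 = 800
  container 4: 550 + 200 = 750
  container 5: 500 + 350 = 850
  container 6: 500 + 200 + 150 = 850
  container 7: 450 = 450
This matches the lower bound, so 7 is optimal.

7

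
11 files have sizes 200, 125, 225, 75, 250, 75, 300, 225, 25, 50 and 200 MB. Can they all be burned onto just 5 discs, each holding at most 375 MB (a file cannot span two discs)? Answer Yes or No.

Total = 1750 MB; ⌈1750/375⌉ = 5.
6 files each exceed half the capacity and cannot share a disc, forcing at least 6 discs.
At least 6 discs are required, but only 5 are allowed.

No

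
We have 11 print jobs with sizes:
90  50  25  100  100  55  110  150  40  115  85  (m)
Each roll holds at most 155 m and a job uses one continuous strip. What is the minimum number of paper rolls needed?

Total = 150 + 115 + 110 + 100 + 100 + 90 + 85 + 55 + 50 + 40 + 25 = 920 m.
Lower bound: ⌈920/155⌉ = 6 paper rolls.
Also, 7 print jobs each exceed 155/2 m, and no two of those can share a roll, so at least 7 paper rolls are needed.
A packing using 7 paper rolls:
  roll 1: 150 = 150
  roll 2: 115 + 40 = 155
  roll 3: 110 + 25 = 135
  roll 4: 100 + 55 = 155
  roll 5: 100 + 50 = 150
  roll 6: 90 = 90
  roll 7: 85 = 85
This matches the lower bound, so 7 is optimal.

7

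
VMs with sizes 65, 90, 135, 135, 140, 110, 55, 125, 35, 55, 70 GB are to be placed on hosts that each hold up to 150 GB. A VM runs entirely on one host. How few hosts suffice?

Total = 140 + 135 + 135 + 125 + 110 + 90 + 70 + 65 + 55 + 55 + 35 = 1015 GB.
Lower bound: ⌈1015/150⌉ = 7 hosts.
A packing using 8 hosts:
  host 1: 140 = 140
  host 2: 135 = 135
  host 3: 135 = 135
  host 4: 125 = 125
  host 5: 110 + 35 = 145
  host 6: 90 + 55 = 145
  host 7: 70 + 65 = 135
  host 8: 55 = 55
No arrangement into 7 hosts stays within capacity, so 8 is optimal.

8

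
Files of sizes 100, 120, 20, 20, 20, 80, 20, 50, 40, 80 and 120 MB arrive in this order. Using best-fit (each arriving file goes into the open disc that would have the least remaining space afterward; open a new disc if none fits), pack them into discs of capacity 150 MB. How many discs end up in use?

5

  100 → disc 1 (new)  [load 100/150]
  120 → disc 2 (new)  [load 120/150]
  20 → disc 2  [load 140/150]
  20 → disc 1  [load 120/150]
  20 → disc 1  [load 140/150]
  80 → disc 3 (new)  [load 80/150]
  20 → disc 3  [load 100/150]
  50 → disc 3  [load 150/150]
  40 → disc 4 (new)  [load 40/150]
  80 → disc 4  [load 120/150]
  120 → disc 5 (new)  [load 120/150]
5 discs opened.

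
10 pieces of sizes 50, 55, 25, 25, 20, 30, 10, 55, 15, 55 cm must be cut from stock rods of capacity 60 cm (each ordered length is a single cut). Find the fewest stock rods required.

6

Total = 55 + 55 + 55 + 50 + 30 + 25 + 25 + 20 + 15 + 10 = 340 cm.
Lower bound: ⌈340/60⌉ = 6 stock rods.
A packing using 6 stock rods:
  stock rod 1: 55 = 55
  stock rod 2: 55 = 55
  stock rod 3: 55 = 55
  stock rod 4: 50 + 10 = 60
  stock rod 5: 30 + 25 = 55
  stock rod 6: 25 + 20 + 15 = 60
This matches the lower bound, so 6 is optimal.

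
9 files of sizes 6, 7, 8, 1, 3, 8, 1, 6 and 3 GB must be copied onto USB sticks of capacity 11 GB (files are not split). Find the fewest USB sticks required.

5

Total = 8 + 8 + 7 + 6 + 6 + 3 + 3 + 1 + 1 = 43 GB.
Lower bound: ⌈43/11⌉ = 4 USB sticks.
Also, 5 files each exceed 11/2 GB, and no two of those can share a USB stick, so at least 5 USB sticks are needed.
A packing using 5 USB sticks:
  USB stick 1: 8 + 3 = 11
  USB stick 2: 8 + 3 = 11
  USB stick 3: 7 + 1 + 1 = 9
  USB stick 4: 6 = 6
  USB stick 5: 6 = 6
This matches the lower bound, so 5 is optimal.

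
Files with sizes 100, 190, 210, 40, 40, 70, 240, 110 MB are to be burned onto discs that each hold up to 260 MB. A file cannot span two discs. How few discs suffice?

4

Total = 240 + 210 + 190 + 110 + 100 + 70 + 40 + 40 = 1000 MB.
Lower bound: ⌈1000/260⌉ = 4 discs.
A packing using 4 discs:
  disc 1: 240 = 240
  disc 2: 210 + 40 = 250
  disc 3: 190 + 70 = 260
  disc 4: 110 + 100 + 40 = 250
This matches the lower bound, so 4 is optimal.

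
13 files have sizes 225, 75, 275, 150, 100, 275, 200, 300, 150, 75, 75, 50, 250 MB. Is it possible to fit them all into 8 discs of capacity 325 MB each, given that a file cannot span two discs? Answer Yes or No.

Yes

A valid assignment using 8 discs:
  disc 1: 300 = 300
  disc 2: 275 + 50 = 325
  disc 3: 275 = 275
  disc 4: 250 + 75 = 325
  disc 5: 225 + 100 = 325
  disc 6: 200 + 75 = 275
  disc 7: 150 + 150 = 300
  disc 8: 75 = 75
Every load is within 325 MB, so 8 discs suffice.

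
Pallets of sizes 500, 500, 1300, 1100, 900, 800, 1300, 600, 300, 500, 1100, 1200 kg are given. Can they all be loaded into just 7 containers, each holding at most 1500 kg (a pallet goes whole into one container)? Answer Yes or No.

No

Total = 10100 kg; ⌈10100/1500⌉ = 7.
The bound of 7 does not rule out 7, but exhaustive search shows no assignment into 7 containers of capacity 1500 kg exists — the minimum is 8.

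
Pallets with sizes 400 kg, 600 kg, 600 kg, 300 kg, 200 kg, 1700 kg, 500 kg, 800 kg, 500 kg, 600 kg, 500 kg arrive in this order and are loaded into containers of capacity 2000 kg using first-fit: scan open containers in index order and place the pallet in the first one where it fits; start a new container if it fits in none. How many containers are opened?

  400 → container 1 (new)  [load 400/2000]
  600 → container 1  [load 1000/2000]
  600 → container 1  [load 1600/2000]
  300 → container 1  [load 1900/2000]
  200 → container 2 (new)  [load 200/2000]
  1700 → container 2  [load 1900/2000]
  500 → container 3 (new)  [load 500/2000]
  800 → container 3  [load 1300/2000]
  500 → container 3  [load 1800/2000]
  600 → container 4 (new)  [load 600/2000]
  500 → container 4  [load 1100/2000]
4 containers opened.

4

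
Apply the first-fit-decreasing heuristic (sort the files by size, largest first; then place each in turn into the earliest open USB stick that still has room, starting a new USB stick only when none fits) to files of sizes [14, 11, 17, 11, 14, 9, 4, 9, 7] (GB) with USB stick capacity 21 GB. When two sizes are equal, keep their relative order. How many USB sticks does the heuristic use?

Sorted descending: 17, 14, 14, 11, 11, 9, 9, 7, 4.
  17 → USB stick 1 (new)  [load 17/21]
  14 → USB stick 2 (new)  [load 14/21]
  14 → USB stick 3 (new)  [load 14/21]
  11 → USB stick 4 (new)  [load 11/21]
  11 → USB stick 5 (new)  [load 11/21]
  9 → USB stick 4  [load 20/21]
  9 → USB stick 5  [load 20/21]
  7 → USB stick 2  [load 21/21]
  4 → USB stick 1  [load 21/21]
5 USB sticks opened.

5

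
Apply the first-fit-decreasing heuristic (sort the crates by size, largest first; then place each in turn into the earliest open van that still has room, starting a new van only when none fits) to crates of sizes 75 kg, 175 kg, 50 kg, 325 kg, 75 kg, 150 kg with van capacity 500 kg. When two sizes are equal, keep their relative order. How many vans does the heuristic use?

Sorted descending: 325, 175, 150, 75, 75, 50.
  325 → van 1 (new)  [load 325/500]
  175 → van 1  [load 500/500]
  150 → van 2 (new)  [load 150/500]
  75 → van 2  [load 225/500]
  75 → van 2  [load 300/500]
  50 → van 2  [load 350/500]
2 vans opened.

2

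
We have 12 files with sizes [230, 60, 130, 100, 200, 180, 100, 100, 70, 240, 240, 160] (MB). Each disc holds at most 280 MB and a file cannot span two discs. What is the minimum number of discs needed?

Total = 240 + 240 + 230 + 200 + 180 + 160 + 130 + 100 + 100 + 100 + 70 + 60 = 1810 MB.
Lower bound: ⌈1810/280⌉ = 7 discs.
A packing using 8 discs:
  disc 1: 240 = 240
  disc 2: 240 = 240
  disc 3: 230 = 230
  disc 4: 200 + 70 = 270
  disc 5: 180 + 100 = 280
  disc 6: 160 + 100 = 260
  disc 7: 130 + 100 = 230
  disc 8: 60 = 60
No arrangement into 7 discs stays within capacity, so 8 is optimal.

8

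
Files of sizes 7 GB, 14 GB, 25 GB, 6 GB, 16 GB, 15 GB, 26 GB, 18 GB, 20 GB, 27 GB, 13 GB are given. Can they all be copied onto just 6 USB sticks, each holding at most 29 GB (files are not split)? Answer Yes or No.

No

Total = 187 GB; ⌈187/29⌉ = 7.
At least 7 USB sticks are required, but only 6 are allowed.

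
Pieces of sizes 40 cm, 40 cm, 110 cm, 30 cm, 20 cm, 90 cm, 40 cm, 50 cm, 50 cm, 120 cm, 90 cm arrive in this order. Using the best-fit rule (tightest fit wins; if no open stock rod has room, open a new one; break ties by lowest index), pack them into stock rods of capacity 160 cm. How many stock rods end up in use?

  40 → stock rod 1 (new)  [load 40/160]
  40 → stock rod 1  [load 80/160]
  110 → stock rod 2 (new)  [load 110/160]
  30 → stock rod 2  [load 140/160]
  20 → stock rod 2  [load 160/160]
  90 → stock rod 3 (new)  [load 90/160]
  40 → stock rod 3  [load 130/160]
  50 → stock rod 1  [load 130/160]
  50 → stock rod 4 (new)  [load 50/160]
  120 → stock rod 5 (new)  [load 120/160]
  90 → stock rod 4  [load 140/160]
5 stock rods opened.

5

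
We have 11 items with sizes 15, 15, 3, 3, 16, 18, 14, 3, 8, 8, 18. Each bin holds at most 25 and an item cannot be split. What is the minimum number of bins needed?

6

Total = 18 + 18 + 16 + 15 + 15 + 14 + 8 + 8 + 3 + 3 + 3 = 121.
Lower bound: ⌈121/25⌉ = 5 bins.
Also, 6 items each exceed 25/2, and no two of those can share a bin, so at least 6 bins are needed.
A packing using 6 bins:
  bin 1: 18 + 3 + 3 = 24
  bin 2: 18 + 3 = 21
  bin 3: 16 + 8 = 24
  bin 4: 15 + 8 = 23
  bin 5: 15 = 15
  bin 6: 14 = 14
This matches the lower bound, so 6 is optimal.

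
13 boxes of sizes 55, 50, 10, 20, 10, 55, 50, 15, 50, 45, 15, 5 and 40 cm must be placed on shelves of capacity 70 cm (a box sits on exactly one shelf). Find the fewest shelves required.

7

Total = 55 + 55 + 50 + 50 + 50 + 45 + 40 + 20 + 15 + 15 + 10 + 10 + 5 = 420 cm.
Lower bound: ⌈420/70⌉ = 6 shelves.
Also, 7 boxes each exceed 35 cm, and no two of those can share a shelf, so at least 7 shelves are needed.
A packing using 7 shelves:
  shelf 1: 55 + 15 = 70
  shelf 2: 55 + 15 = 70
  shelf 3: 50 + 20 = 70
  shelf 4: 50 + 10 + 10 = 70
  shelf 5: 50 + 5 = 55
  shelf 6: 45 = 45
  shelf 7: 40 = 40
This matches the lower bound, so 7 is optimal.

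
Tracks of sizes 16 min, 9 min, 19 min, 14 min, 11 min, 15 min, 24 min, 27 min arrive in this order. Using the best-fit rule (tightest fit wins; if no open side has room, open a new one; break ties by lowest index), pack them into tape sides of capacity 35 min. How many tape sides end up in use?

5

  16 → side 1 (new)  [load 16/35]
  9 → side 1  [load 25/35]
  19 → side 2 (new)  [load 19/35]
  14 → side 2  [load 33/35]
  11 → side 3 (new)  [load 11/35]
  15 → side 3  [load 26/35]
  24 → side 4 (new)  [load 24/35]
  27 → side 5 (new)  [load 27/35]
5 tape sides opened.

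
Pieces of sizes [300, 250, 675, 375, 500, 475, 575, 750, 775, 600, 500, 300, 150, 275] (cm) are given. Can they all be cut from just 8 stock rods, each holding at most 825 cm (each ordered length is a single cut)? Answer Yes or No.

Total = 6500 cm; ⌈6500/825⌉ = 8.
The bound of 8 does not rule out 8, but exhaustive search shows no assignment into 8 stock rods of capacity 825 cm exists — the minimum is 9.

No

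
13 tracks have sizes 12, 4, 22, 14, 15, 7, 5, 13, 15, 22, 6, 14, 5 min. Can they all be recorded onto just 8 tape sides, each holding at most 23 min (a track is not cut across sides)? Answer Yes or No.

A valid assignment using 8 tape sides:
  side 1: 22 = 22
  side 2: 22 = 22
  side 3: 15 + 7 = 22
  side 4: 15 + 6 = 21
  side 5: 14 + 5 + 4 = 23
  side 6: 14 + 5 = 19
  side 7: 13 = 13
  side 8: 12 = 12
Every load is within 23 min, so 8 tape sides suffice.

Yes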